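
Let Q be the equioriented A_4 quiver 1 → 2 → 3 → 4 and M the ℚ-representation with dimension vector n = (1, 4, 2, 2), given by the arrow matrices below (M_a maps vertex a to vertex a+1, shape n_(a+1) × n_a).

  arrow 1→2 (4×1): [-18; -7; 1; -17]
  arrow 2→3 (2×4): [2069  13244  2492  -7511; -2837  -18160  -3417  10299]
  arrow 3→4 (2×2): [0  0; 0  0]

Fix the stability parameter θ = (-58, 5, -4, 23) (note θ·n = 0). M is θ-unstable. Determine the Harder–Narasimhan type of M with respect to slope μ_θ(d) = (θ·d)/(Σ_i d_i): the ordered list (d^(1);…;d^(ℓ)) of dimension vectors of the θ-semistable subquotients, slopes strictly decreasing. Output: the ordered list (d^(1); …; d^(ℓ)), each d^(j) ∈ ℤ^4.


Barcode: M ≅ I[1,3], I[2,2]^2, I[2,3], I[4,4]^2. HN layers by μ_θ (4 steps, strictly decreasing):
  μ^(1)=23; μ^(2)=5; μ^(3)=1/2; μ^(4)=-58

((0, 0, 0, 2); (0, 2, 0, 0); (0, 2, 2, 0); (1, 0, 0, 0))


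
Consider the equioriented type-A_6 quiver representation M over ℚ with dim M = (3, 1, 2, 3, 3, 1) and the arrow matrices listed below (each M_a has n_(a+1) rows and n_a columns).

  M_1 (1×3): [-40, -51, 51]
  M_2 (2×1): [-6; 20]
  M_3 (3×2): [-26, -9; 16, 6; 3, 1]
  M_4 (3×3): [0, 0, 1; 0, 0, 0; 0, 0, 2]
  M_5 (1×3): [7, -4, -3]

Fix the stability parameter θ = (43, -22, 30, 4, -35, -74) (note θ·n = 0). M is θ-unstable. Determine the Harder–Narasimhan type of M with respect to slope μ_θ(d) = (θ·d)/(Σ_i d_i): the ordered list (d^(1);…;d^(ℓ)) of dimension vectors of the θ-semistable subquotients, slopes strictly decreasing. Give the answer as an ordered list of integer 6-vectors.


Barcode: M ≅ I[1,1]^2, I[1,6], I[3,4], I[4,4], I[5,5]^2. HN layers by μ_θ (5 steps, strictly decreasing):
  μ^(1)=43; μ^(2)=17; μ^(3)=4; μ^(4)=-9; μ^(5)=-35

((2, 0, 0, 0, 0, 0); (0, 0, 1, 1, 0, 0); (0, 0, 0, 1, 0, 0); (1, 1, 1, 1, 1, 1); (0, 0, 0, 0, 2, 0))


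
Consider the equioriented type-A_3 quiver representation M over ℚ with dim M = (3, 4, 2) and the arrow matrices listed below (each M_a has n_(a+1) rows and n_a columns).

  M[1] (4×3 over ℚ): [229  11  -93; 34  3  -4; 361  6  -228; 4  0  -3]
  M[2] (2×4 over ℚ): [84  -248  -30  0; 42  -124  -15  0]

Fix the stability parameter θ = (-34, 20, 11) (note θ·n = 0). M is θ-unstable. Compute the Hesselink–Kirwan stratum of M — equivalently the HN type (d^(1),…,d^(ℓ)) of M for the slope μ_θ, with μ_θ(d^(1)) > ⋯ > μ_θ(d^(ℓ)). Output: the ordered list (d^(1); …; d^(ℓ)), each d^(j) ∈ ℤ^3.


Interval decomposition of M: I[1,2]^2, I[1,3], I[2,2], I[3,3].
HN type (ℓ=4): μ^(1)=20; μ^(2)=31/2; μ^(3)=11; μ^(4)=-34

((0, 3, 0); (0, 1, 1); (0, 0, 1); (3, 0, 0))


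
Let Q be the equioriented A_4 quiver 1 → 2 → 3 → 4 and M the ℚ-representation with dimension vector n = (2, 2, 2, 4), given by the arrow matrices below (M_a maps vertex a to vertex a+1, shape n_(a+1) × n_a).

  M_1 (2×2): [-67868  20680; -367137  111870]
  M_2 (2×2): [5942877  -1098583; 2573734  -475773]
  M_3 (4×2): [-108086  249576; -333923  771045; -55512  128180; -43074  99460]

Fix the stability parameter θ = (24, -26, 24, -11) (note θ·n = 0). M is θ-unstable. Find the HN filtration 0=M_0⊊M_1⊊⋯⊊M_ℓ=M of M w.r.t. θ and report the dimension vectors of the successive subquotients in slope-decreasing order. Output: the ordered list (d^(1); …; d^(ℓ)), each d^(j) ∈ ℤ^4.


Barcode: M ≅ I[1,1], I[1,4], I[2,4], I[4,4]^2. HN layers by μ_θ (5 steps, strictly decreasing):
  μ^(1)=24; μ^(2)=13/2; μ^(3)=-1; μ^(4)=-11; μ^(5)=-26

((1, 0, 0, 0); (0, 0, 2, 2); (1, 1, 0, 0); (0, 0, 0, 2); (0, 1, 0, 0))


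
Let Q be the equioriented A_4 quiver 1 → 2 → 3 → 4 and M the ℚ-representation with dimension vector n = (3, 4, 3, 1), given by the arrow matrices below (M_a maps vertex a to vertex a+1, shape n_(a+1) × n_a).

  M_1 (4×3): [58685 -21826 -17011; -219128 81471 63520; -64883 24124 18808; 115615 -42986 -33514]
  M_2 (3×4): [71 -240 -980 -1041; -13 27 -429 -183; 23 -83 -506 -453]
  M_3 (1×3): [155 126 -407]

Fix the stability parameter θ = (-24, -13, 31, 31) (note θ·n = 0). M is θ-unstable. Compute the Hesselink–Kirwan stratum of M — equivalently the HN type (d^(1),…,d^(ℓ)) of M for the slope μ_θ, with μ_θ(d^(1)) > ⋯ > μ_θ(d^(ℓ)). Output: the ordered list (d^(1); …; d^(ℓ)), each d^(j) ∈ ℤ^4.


Barcode: M ≅ I[1,3]^2, I[1,4], I[2,2]. HN layers by μ_θ (3 steps, strictly decreasing):
  μ^(1)=31; μ^(2)=-13; μ^(3)=-24

((0, 0, 3, 1); (0, 4, 0, 0); (3, 0, 0, 0))


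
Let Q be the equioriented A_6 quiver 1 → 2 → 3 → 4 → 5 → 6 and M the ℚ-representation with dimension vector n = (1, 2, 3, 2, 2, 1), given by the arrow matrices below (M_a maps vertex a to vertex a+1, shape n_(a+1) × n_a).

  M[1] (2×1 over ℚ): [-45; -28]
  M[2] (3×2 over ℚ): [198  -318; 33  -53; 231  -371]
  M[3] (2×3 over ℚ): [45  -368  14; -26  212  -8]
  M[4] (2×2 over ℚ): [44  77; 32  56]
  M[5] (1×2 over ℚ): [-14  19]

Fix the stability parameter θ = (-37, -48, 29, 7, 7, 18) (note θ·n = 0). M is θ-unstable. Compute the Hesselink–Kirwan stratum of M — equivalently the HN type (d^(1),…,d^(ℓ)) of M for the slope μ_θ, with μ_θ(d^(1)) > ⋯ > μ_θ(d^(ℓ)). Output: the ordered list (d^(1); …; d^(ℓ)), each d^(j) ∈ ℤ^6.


Interval decomposition of M: I[1,3], I[2,2], I[3,4], I[3,6], I[5,5].
HN type (ℓ=6): μ^(1)=29; μ^(2)=18; μ^(3)=43/3; μ^(4)=7; μ^(5)=-85/2; μ^(6)=-48

((0, 0, 1, 0, 0, 0); (0, 0, 1, 1, 0, 1); (0, 0, 1, 1, 1, 0); (0, 0, 0, 0, 1, 0); (1, 1, 0, 0, 0, 0); (0, 1, 0, 0, 0, 0))


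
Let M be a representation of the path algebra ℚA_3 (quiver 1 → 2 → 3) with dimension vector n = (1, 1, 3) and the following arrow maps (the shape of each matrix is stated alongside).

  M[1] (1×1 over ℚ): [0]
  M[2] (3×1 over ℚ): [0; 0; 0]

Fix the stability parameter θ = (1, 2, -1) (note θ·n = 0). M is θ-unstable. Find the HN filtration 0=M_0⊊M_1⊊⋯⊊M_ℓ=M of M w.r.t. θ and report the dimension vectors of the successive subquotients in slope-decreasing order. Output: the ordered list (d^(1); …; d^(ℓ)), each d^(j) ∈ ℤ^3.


Barcode: M ≅ I[1,1], I[2,2], I[3,3]^3. HN layers by μ_θ (3 steps, strictly decreasing):
  μ^(1)=2; μ^(2)=1; μ^(3)=-1

((0, 1, 0); (1, 0, 0); (0, 0, 3))


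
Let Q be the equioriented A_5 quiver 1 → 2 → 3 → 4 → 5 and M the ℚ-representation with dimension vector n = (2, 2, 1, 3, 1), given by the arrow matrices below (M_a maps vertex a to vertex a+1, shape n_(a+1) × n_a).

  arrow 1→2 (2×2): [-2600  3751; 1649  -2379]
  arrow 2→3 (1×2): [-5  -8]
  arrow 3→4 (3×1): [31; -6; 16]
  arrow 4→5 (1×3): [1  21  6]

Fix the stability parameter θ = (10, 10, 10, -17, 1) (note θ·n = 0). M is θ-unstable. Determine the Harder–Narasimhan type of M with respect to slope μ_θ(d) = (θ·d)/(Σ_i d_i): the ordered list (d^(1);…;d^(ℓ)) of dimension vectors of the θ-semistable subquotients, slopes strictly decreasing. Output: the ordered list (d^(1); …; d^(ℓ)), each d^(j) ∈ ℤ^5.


Interval decomposition of M: I[1,2], I[1,5], I[4,4]^2.
HN type (ℓ=3): μ^(1)=10; μ^(2)=14/5; μ^(3)=-17

((1, 1, 0, 0, 0); (1, 1, 1, 1, 1); (0, 0, 0, 2, 0))


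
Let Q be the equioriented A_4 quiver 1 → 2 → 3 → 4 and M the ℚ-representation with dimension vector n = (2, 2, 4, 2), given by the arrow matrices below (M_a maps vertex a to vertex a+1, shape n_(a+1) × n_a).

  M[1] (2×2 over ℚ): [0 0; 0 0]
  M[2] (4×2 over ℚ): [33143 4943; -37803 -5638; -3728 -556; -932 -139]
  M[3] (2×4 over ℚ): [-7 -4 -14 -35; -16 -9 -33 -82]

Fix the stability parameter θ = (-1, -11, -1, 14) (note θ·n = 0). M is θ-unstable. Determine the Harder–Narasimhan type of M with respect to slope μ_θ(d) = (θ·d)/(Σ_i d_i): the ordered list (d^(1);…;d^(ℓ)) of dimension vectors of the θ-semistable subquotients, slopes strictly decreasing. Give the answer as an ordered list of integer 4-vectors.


Barcode: M ≅ I[1,1]^2, I[2,3], I[2,4], I[3,3], I[3,4]. HN layers by μ_θ (3 steps, strictly decreasing):
  μ^(1)=14; μ^(2)=-1; μ^(3)=-11

((0, 0, 0, 2); (2, 0, 4, 0); (0, 2, 0, 0))


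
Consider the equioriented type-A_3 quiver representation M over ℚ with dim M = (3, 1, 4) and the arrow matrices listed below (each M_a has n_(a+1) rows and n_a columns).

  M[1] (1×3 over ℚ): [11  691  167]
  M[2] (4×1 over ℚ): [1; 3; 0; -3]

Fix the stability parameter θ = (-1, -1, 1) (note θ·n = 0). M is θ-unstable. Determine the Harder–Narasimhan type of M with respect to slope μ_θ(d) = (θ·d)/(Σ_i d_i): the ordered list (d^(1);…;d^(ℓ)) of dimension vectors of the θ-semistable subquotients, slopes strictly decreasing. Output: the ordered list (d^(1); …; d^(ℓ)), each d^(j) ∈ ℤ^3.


Interval decomposition of M: I[1,1]^2, I[1,3], I[3,3]^3.
HN type (ℓ=2): μ^(1)=1; μ^(2)=-1

((0, 0, 4); (3, 1, 0))


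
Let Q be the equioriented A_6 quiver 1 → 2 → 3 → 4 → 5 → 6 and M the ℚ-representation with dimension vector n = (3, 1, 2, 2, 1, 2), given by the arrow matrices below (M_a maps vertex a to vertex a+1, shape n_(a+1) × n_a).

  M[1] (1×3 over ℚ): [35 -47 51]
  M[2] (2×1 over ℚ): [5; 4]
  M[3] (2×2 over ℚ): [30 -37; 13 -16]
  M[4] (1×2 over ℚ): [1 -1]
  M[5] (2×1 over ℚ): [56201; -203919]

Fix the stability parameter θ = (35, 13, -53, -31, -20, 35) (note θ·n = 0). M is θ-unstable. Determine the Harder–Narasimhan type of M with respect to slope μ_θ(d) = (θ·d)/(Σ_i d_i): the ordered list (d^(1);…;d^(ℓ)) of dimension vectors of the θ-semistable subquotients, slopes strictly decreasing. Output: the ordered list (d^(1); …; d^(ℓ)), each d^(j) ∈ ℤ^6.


Via rank(M_{q-1}∘⋯∘M_p): M ≅ I[1,1]^2, I[1,6], I[3,4], I[6,6].
μ_θ-semistable layers: μ^(1)=35; μ^(2)=-56/5; μ^(3)=-31; μ^(4)=-53

((2, 0, 0, 0, 0, 2); (1, 1, 1, 1, 1, 0); (0, 0, 0, 1, 0, 0); (0, 0, 1, 0, 0, 0))


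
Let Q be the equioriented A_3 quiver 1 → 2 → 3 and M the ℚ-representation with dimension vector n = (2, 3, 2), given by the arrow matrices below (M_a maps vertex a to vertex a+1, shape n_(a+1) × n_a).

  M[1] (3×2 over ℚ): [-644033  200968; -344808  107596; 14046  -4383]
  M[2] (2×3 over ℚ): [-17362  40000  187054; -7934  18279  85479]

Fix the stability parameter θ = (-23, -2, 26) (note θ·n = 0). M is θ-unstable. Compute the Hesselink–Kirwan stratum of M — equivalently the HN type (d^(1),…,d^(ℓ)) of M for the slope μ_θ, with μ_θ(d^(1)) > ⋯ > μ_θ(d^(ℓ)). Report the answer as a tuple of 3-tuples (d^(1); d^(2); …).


Interval decomposition of M: I[1,3]^2, I[2,2].
HN type (ℓ=3): μ^(1)=26; μ^(2)=-2; μ^(3)=-23

((0, 0, 2); (0, 3, 0); (2, 0, 0))


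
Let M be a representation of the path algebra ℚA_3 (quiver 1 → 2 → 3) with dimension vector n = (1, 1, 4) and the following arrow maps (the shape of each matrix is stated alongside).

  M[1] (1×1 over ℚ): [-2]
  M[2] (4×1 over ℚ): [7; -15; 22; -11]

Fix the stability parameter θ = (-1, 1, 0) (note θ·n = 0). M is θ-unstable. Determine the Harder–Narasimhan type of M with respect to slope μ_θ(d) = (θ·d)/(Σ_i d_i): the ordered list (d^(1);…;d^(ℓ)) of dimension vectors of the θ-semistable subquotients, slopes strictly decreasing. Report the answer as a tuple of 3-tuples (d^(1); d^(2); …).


Interval decomposition of M: I[1,3], I[3,3]^3.
HN type (ℓ=3): μ^(1)=1/2; μ^(2)=0; μ^(3)=-1

((0, 1, 1); (0, 0, 3); (1, 0, 0))


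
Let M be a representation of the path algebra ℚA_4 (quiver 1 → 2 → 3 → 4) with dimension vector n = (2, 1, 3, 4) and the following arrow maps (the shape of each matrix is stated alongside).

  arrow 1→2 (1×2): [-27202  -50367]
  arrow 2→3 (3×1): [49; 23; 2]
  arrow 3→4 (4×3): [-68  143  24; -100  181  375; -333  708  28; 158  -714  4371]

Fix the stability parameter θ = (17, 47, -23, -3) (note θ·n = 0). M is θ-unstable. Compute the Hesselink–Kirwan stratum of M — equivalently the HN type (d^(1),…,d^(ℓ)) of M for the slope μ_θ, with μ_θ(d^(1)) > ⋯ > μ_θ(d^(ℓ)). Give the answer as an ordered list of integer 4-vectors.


Interval decomposition of M: I[1,1], I[1,4], I[3,4]^2, I[4,4].
HN type (ℓ=4): μ^(1)=17; μ^(2)=19/2; μ^(3)=-3; μ^(4)=-23

((1, 0, 0, 0); (1, 1, 1, 1); (0, 0, 0, 3); (0, 0, 2, 0))


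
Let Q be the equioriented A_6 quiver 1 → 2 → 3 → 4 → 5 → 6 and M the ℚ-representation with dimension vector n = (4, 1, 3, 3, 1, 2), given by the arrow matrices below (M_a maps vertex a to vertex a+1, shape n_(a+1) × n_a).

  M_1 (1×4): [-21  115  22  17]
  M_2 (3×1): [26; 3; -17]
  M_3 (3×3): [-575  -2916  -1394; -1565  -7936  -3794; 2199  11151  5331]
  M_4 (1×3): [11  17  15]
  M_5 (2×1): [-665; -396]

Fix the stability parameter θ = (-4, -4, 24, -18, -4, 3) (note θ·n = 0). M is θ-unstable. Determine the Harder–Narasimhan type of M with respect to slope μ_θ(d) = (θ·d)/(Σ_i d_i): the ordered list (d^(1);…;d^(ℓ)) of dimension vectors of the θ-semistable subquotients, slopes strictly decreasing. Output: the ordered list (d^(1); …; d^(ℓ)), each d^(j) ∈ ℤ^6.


Barcode: M ≅ I[1,1]^3, I[1,3], I[3,4], I[3,6], I[4,4], I[6,6]. HN layers by μ_θ (5 steps, strictly decreasing):
  μ^(1)=24; μ^(2)=3; μ^(3)=2/3; μ^(4)=-4; μ^(5)=-18

((0, 0, 1, 0, 0, 0); (0, 0, 1, 1, 0, 2); (0, 0, 1, 1, 1, 0); (4, 1, 0, 0, 0, 0); (0, 0, 0, 1, 0, 0))


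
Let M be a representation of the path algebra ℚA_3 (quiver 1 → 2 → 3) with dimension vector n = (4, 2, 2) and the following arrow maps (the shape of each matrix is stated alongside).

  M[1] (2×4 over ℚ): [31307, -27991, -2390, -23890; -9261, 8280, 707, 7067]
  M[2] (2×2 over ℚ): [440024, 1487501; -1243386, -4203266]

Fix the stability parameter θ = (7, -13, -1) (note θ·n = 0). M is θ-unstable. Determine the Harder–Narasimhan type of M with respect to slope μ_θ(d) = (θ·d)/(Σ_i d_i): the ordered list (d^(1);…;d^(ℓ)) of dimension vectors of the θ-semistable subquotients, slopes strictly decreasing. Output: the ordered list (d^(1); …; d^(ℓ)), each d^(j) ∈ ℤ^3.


Via rank(M_{q-1}∘⋯∘M_p): M ≅ I[1,1]^2, I[1,3]^2.
μ_θ-semistable layers: μ^(1)=7; μ^(2)=-1; μ^(3)=-3

((2, 0, 0); (0, 0, 2); (2, 2, 0))


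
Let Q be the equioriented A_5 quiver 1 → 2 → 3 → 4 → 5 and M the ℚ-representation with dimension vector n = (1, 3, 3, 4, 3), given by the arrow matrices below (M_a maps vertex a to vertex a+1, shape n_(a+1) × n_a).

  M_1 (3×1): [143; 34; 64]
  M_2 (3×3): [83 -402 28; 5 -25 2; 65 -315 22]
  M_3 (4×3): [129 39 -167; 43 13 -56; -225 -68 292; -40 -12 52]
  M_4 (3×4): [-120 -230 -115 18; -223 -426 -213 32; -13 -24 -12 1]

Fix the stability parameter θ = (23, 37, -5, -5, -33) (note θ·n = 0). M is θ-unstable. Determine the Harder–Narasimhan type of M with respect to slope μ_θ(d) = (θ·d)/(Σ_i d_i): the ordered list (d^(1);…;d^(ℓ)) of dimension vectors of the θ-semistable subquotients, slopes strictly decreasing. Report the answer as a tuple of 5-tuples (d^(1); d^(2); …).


Via rank(M_{q-1}∘⋯∘M_p): M ≅ I[1,5], I[2,2], I[2,4], I[3,5], I[4,5].
μ_θ-semistable layers: μ^(1)=37; μ^(2)=9; μ^(3)=17/5; μ^(4)=-43/3; μ^(5)=-19

((0, 1, 0, 0, 0); (0, 1, 1, 1, 0); (1, 1, 1, 1, 1); (0, 0, 1, 1, 1); (0, 0, 0, 1, 1))


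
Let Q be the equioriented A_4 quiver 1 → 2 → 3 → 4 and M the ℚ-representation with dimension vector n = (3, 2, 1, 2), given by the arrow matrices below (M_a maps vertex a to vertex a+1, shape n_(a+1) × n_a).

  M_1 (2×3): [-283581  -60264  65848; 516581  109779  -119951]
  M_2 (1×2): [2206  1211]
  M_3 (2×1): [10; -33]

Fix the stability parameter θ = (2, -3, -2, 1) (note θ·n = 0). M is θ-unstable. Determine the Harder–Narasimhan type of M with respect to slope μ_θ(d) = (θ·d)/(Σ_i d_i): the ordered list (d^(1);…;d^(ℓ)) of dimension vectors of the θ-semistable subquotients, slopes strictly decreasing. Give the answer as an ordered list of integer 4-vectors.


Interval decomposition of M: I[1,1], I[1,2], I[1,4], I[4,4].
HN type (ℓ=4): μ^(1)=2; μ^(2)=1; μ^(3)=-1/2; μ^(4)=-1

((1, 0, 0, 0); (0, 0, 0, 2); (1, 1, 0, 0); (1, 1, 1, 0))


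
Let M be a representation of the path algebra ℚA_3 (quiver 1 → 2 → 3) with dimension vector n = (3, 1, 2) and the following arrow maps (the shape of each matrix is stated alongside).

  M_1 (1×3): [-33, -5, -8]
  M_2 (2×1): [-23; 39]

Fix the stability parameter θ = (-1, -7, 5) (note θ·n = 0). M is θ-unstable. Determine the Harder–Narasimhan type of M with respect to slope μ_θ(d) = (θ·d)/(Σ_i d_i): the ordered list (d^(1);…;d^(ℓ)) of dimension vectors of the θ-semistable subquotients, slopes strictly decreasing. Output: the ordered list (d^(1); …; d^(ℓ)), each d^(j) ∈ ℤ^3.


Interval decomposition of M: I[1,1]^2, I[1,3], I[3,3].
HN type (ℓ=3): μ^(1)=5; μ^(2)=-1; μ^(3)=-4

((0, 0, 2); (2, 0, 0); (1, 1, 0))


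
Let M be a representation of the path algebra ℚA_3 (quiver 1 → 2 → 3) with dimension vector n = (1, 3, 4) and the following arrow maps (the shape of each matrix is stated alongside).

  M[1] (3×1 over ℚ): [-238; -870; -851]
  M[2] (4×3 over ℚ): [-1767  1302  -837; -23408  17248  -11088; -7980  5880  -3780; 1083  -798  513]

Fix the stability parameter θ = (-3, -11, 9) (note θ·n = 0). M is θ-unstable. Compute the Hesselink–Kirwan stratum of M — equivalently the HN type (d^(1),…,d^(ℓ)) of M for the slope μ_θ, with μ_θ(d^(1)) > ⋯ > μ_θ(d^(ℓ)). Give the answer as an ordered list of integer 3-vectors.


Barcode: M ≅ I[1,3], I[2,2]^2, I[3,3]^3. HN layers by μ_θ (3 steps, strictly decreasing):
  μ^(1)=9; μ^(2)=-7; μ^(3)=-11

((0, 0, 4); (1, 1, 0); (0, 2, 0))


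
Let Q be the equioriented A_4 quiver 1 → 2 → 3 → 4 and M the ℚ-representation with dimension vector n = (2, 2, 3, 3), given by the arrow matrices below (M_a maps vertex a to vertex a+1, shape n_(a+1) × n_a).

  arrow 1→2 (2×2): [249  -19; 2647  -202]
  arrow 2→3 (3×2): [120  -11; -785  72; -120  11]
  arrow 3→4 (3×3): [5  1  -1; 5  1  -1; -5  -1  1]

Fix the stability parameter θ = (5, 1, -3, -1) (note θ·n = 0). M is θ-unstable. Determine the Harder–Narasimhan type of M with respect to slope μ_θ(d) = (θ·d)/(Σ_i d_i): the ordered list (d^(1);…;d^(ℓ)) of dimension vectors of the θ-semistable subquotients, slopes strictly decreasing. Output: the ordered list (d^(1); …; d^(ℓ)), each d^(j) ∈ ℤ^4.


Via rank(M_{q-1}∘⋯∘M_p): M ≅ I[1,3], I[1,4], I[3,3], I[4,4]^2.
μ_θ-semistable layers: μ^(1)=1; μ^(2)=1/2; μ^(3)=-1; μ^(4)=-3

((1, 1, 1, 0); (1, 1, 1, 1); (0, 0, 0, 2); (0, 0, 1, 0))


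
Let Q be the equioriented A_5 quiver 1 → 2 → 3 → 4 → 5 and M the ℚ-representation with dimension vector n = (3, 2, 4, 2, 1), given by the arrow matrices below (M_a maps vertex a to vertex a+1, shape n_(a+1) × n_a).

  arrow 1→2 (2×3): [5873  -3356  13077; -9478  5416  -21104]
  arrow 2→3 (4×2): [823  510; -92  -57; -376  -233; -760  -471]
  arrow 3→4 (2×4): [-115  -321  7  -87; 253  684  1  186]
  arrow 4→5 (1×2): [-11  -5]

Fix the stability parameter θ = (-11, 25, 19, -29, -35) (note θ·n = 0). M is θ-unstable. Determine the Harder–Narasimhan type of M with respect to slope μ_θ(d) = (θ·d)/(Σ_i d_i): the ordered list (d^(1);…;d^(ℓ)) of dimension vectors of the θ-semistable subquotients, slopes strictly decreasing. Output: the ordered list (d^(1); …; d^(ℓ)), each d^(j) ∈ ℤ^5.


Via rank(M_{q-1}∘⋯∘M_p): M ≅ I[1,1], I[1,4], I[1,5], I[3,3]^2.
μ_θ-semistable layers: μ^(1)=19; μ^(2)=5; μ^(3)=-5; μ^(4)=-11

((0, 0, 2, 0, 0); (0, 1, 1, 1, 0); (0, 1, 1, 1, 1); (3, 0, 0, 0, 0))


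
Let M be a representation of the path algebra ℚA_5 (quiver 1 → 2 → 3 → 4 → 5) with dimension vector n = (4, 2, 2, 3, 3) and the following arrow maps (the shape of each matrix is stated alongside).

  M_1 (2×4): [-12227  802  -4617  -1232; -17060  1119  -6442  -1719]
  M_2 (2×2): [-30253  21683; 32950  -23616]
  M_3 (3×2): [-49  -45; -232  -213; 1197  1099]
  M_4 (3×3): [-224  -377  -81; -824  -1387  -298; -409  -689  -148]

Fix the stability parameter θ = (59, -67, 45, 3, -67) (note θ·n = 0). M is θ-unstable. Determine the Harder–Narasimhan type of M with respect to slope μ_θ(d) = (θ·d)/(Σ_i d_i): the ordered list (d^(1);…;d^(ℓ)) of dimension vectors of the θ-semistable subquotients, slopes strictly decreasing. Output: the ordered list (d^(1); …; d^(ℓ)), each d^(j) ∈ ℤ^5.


Interval decomposition of M: I[1,1]^2, I[1,5]^2, I[4,5].
HN type (ℓ=3): μ^(1)=59; μ^(2)=-27/5; μ^(3)=-32

((2, 0, 0, 0, 0); (2, 2, 2, 2, 2); (0, 0, 0, 1, 1))


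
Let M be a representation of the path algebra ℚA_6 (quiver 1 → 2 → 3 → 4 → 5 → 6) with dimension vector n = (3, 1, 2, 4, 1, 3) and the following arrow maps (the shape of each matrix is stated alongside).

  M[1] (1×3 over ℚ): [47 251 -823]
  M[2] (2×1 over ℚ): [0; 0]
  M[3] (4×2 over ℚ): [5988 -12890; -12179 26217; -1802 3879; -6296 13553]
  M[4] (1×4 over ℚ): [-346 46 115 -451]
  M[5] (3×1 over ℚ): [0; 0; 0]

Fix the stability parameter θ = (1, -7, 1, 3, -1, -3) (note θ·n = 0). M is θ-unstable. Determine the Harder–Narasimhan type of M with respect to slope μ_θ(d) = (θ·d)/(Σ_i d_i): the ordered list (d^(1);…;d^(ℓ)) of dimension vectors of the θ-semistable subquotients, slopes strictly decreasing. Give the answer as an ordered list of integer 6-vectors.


Barcode: M ≅ I[1,1]^2, I[1,2], I[3,4], I[3,5], I[4,4]^2, I[6,6]^3. HN layers by μ_θ (3 steps, strictly decreasing):
  μ^(1)=3; μ^(2)=1; μ^(3)=-3

((0, 0, 0, 3, 0, 0); (2, 0, 2, 1, 1, 0); (1, 1, 0, 0, 0, 3))


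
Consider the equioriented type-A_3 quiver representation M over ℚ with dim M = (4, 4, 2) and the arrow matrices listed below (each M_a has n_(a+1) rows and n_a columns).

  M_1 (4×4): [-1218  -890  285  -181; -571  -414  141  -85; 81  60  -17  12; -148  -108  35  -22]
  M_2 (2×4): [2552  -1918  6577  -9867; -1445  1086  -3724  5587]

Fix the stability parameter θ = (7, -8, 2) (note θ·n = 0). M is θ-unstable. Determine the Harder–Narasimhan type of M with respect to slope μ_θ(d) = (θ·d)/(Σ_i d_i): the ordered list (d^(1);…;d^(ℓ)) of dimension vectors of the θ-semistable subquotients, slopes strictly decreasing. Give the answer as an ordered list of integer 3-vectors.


Via rank(M_{q-1}∘⋯∘M_p): M ≅ I[1,1], I[1,2], I[1,3]^2, I[2,2].
μ_θ-semistable layers: μ^(1)=7; μ^(2)=2; μ^(3)=-1/2; μ^(4)=-8

((1, 0, 0); (0, 0, 2); (3, 3, 0); (0, 1, 0))


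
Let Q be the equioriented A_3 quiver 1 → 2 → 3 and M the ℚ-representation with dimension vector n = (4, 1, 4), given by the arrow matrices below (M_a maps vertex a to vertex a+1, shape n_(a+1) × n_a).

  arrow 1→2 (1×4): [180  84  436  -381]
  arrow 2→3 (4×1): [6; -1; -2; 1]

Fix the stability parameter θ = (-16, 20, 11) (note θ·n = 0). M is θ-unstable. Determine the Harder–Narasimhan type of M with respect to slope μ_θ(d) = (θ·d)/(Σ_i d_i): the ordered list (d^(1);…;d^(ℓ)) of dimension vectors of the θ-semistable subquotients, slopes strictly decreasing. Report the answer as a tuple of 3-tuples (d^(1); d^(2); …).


Interval decomposition of M: I[1,1]^3, I[1,3], I[3,3]^3.
HN type (ℓ=3): μ^(1)=31/2; μ^(2)=11; μ^(3)=-16

((0, 1, 1); (0, 0, 3); (4, 0, 0))


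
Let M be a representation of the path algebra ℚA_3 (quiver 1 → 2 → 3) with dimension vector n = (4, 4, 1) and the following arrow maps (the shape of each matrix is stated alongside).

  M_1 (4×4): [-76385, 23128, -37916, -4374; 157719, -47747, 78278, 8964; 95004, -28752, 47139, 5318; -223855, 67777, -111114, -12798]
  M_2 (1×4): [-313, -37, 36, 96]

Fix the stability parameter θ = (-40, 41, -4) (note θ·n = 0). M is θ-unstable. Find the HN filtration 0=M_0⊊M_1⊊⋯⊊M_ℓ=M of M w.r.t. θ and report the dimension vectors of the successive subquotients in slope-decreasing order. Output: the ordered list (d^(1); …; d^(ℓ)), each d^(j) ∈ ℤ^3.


Via rank(M_{q-1}∘⋯∘M_p): M ≅ I[1,2]^3, I[1,3].
μ_θ-semistable layers: μ^(1)=41; μ^(2)=37/2; μ^(3)=-40

((0, 3, 0); (0, 1, 1); (4, 0, 0))


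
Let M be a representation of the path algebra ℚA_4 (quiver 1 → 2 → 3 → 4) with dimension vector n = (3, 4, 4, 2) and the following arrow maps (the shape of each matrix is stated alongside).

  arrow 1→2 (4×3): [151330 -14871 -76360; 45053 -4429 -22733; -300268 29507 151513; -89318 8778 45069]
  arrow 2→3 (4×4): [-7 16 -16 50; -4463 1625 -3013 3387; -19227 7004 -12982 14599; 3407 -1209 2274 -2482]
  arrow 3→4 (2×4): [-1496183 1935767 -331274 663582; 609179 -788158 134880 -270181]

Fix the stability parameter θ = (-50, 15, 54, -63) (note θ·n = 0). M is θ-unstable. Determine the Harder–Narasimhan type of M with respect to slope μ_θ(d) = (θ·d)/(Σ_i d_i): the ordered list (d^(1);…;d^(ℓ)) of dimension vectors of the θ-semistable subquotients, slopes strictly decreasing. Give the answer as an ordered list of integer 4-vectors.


Barcode: M ≅ I[1,3], I[1,4]^2, I[2,3]. HN layers by μ_θ (4 steps, strictly decreasing):
  μ^(1)=54; μ^(2)=15; μ^(3)=2; μ^(4)=-50

((0, 0, 2, 0); (0, 2, 0, 0); (0, 2, 2, 2); (3, 0, 0, 0))


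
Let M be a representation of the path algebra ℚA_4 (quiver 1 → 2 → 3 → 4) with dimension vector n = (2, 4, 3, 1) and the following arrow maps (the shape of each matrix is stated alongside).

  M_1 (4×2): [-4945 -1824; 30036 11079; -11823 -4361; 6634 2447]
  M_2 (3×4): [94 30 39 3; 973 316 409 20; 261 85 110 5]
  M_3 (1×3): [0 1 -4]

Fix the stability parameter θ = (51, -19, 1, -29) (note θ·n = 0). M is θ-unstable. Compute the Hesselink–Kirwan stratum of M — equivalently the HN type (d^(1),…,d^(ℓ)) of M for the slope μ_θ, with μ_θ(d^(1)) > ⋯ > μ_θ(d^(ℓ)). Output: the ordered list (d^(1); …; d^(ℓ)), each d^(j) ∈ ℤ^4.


Barcode: M ≅ I[1,3], I[1,4], I[2,2], I[2,3]. HN layers by μ_θ (3 steps, strictly decreasing):
  μ^(1)=11; μ^(2)=1; μ^(3)=-19

((1, 1, 1, 0); (1, 1, 2, 1); (0, 2, 0, 0))


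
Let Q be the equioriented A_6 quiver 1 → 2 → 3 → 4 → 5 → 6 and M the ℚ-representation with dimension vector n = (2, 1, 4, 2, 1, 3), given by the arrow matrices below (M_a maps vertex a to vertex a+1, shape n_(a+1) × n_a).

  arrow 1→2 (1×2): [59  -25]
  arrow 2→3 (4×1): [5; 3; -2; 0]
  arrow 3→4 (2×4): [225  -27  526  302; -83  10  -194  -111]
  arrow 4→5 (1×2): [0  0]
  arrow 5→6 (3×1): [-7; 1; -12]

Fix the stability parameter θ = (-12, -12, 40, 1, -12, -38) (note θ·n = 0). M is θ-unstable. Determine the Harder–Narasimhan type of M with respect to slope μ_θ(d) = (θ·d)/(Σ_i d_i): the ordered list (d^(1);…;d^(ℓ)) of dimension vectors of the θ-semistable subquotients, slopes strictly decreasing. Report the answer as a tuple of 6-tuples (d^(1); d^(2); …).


Via rank(M_{q-1}∘⋯∘M_p): M ≅ I[1,1], I[1,4], I[3,3]^2, I[3,4], I[5,6], I[6,6]^2.
μ_θ-semistable layers: μ^(1)=40; μ^(2)=41/2; μ^(3)=-12; μ^(4)=-25; μ^(5)=-38

((0, 0, 2, 0, 0, 0); (0, 0, 2, 2, 0, 0); (2, 1, 0, 0, 0, 0); (0, 0, 0, 0, 1, 1); (0, 0, 0, 0, 0, 2))


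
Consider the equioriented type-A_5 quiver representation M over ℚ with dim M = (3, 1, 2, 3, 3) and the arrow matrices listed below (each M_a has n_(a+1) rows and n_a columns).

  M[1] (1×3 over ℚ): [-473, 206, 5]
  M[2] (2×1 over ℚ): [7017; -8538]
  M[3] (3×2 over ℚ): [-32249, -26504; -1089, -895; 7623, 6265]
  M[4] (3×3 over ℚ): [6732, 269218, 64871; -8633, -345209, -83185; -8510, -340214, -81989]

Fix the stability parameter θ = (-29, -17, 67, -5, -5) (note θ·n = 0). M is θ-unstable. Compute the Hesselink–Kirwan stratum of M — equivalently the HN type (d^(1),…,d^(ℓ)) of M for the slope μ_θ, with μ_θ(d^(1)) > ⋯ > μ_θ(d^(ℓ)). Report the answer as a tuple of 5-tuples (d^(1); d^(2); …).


Barcode: M ≅ I[1,1]^2, I[1,5], I[3,5], I[4,5]. HN layers by μ_θ (4 steps, strictly decreasing):
  μ^(1)=19; μ^(2)=-5; μ^(3)=-17; μ^(4)=-29

((0, 0, 2, 2, 2); (0, 0, 0, 1, 1); (0, 1, 0, 0, 0); (3, 0, 0, 0, 0))


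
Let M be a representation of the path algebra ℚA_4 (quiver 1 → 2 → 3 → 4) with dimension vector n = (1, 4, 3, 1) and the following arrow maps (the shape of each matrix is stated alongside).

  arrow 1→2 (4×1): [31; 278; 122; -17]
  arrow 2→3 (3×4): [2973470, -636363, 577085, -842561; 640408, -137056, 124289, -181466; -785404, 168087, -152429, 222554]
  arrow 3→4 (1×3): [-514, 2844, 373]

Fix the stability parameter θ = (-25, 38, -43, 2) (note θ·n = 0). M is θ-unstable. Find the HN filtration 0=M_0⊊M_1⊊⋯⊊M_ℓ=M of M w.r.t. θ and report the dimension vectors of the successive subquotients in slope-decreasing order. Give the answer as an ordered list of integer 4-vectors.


Barcode: M ≅ I[1,4], I[2,2], I[2,3]^2. HN layers by μ_θ (4 steps, strictly decreasing):
  μ^(1)=38; μ^(2)=2; μ^(3)=-5/2; μ^(4)=-25

((0, 1, 0, 0); (0, 0, 0, 1); (0, 3, 3, 0); (1, 0, 0, 0))


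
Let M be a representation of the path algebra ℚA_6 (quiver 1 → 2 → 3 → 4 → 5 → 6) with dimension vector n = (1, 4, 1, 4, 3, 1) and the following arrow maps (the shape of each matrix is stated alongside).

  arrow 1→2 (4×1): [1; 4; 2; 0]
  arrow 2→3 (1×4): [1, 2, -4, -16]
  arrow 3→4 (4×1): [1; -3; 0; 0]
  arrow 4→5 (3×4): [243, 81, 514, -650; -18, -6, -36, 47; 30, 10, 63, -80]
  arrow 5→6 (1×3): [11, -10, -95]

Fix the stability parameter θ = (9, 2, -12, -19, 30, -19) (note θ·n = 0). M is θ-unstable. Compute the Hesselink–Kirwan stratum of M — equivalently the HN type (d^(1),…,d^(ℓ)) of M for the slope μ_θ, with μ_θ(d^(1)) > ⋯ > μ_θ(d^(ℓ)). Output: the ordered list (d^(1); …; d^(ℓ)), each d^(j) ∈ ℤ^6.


Barcode: M ≅ I[1,4], I[2,2]^3, I[4,5]^2, I[4,6]. HN layers by μ_θ (5 steps, strictly decreasing):
  μ^(1)=30; μ^(2)=11/2; μ^(3)=2; μ^(4)=-5; μ^(5)=-19

((0, 0, 0, 0, 2, 0); (0, 0, 0, 0, 1, 1); (0, 3, 0, 0, 0, 0); (1, 1, 1, 1, 0, 0); (0, 0, 0, 3, 0, 0))


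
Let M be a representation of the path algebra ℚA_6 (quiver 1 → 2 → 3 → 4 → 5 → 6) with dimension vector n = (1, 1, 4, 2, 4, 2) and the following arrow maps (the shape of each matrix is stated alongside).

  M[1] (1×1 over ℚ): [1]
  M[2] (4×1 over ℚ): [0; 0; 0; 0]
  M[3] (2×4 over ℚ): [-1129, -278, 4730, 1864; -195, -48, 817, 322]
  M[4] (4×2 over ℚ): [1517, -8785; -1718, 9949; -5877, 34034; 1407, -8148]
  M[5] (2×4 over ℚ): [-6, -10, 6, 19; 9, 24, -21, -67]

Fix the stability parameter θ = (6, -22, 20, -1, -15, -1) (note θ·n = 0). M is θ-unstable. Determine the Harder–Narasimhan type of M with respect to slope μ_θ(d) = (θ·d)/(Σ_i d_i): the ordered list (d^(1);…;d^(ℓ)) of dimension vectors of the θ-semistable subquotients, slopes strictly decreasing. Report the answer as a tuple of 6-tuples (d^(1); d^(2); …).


Interval decomposition of M: I[1,2], I[3,3]^2, I[3,6]^2, I[5,5]^2.
HN type (ℓ=4): μ^(1)=20; μ^(2)=3/4; μ^(3)=-8; μ^(4)=-15

((0, 0, 2, 0, 0, 0); (0, 0, 2, 2, 2, 2); (1, 1, 0, 0, 0, 0); (0, 0, 0, 0, 2, 0))


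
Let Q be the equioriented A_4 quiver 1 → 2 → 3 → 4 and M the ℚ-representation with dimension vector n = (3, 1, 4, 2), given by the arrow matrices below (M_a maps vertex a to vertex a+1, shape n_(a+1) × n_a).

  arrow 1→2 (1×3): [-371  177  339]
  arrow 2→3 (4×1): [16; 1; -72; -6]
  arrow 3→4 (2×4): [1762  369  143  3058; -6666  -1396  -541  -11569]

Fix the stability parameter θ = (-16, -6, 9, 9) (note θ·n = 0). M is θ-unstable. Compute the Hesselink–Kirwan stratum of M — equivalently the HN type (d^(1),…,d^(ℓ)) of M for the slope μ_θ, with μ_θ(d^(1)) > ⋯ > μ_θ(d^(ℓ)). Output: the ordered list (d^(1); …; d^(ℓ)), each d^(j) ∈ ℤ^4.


Interval decomposition of M: I[1,1]^2, I[1,4], I[3,3]^2, I[3,4].
HN type (ℓ=3): μ^(1)=9; μ^(2)=-6; μ^(3)=-16

((0, 0, 4, 2); (0, 1, 0, 0); (3, 0, 0, 0))


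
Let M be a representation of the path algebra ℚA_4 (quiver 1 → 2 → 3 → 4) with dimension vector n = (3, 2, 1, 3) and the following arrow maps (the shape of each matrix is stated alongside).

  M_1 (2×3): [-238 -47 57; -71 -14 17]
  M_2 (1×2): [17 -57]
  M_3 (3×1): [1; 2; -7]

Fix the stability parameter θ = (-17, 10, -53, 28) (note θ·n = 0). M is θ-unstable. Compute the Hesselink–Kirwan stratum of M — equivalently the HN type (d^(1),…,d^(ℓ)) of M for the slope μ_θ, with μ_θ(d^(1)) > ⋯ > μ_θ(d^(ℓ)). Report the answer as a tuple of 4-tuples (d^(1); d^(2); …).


Via rank(M_{q-1}∘⋯∘M_p): M ≅ I[1,1], I[1,2], I[1,4], I[4,4]^2.
μ_θ-semistable layers: μ^(1)=28; μ^(2)=10; μ^(3)=-17; μ^(4)=-20

((0, 0, 0, 3); (0, 1, 0, 0); (2, 0, 0, 0); (1, 1, 1, 0))


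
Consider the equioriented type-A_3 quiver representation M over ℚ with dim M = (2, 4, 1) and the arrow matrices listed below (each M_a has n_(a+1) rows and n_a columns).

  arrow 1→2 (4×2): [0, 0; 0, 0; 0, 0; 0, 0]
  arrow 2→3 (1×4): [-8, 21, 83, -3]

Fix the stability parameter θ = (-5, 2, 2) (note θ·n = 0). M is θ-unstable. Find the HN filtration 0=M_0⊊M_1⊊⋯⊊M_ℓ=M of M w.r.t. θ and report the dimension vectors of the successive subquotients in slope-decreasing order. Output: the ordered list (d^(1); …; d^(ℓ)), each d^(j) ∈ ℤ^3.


Interval decomposition of M: I[1,1]^2, I[2,2]^3, I[2,3].
HN type (ℓ=2): μ^(1)=2; μ^(2)=-5

((0, 4, 1); (2, 0, 0))


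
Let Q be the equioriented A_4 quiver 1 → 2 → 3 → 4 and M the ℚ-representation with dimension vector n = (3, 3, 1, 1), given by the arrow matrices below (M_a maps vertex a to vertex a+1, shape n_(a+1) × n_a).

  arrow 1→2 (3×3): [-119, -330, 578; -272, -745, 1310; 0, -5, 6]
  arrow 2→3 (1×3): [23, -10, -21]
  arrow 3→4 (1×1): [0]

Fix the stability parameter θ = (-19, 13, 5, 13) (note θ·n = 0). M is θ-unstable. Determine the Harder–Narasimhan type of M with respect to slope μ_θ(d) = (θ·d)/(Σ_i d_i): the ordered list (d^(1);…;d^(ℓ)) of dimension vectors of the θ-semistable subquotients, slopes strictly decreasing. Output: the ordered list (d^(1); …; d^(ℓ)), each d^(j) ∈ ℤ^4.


Interval decomposition of M: I[1,1], I[1,2], I[1,3], I[2,2], I[4,4].
HN type (ℓ=3): μ^(1)=13; μ^(2)=9; μ^(3)=-19

((0, 2, 0, 1); (0, 1, 1, 0); (3, 0, 0, 0))


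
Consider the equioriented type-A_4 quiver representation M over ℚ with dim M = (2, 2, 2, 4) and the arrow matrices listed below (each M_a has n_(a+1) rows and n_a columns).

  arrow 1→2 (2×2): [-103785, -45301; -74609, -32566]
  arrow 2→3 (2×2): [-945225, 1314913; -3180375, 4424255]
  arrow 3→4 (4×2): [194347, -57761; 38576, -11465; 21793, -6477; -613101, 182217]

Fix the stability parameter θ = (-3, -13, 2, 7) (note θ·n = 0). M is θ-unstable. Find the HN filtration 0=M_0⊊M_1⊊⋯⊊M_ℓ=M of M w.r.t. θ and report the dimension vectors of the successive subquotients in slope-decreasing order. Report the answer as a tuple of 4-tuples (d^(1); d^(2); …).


Barcode: M ≅ I[1,2], I[1,4], I[3,4], I[4,4]^2. HN layers by μ_θ (3 steps, strictly decreasing):
  μ^(1)=7; μ^(2)=2; μ^(3)=-8

((0, 0, 0, 4); (0, 0, 2, 0); (2, 2, 0, 0))


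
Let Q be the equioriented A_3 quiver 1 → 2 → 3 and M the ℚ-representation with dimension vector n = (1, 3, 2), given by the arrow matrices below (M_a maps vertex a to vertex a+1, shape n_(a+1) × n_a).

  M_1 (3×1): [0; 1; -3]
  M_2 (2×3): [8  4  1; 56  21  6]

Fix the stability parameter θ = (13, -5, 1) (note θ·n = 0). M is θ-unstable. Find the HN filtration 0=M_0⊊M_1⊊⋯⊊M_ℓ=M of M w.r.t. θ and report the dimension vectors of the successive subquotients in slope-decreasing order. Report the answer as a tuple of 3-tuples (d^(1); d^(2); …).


Interval decomposition of M: I[1,3], I[2,2], I[2,3].
HN type (ℓ=3): μ^(1)=3; μ^(2)=1; μ^(3)=-5

((1, 1, 1); (0, 0, 1); (0, 2, 0))


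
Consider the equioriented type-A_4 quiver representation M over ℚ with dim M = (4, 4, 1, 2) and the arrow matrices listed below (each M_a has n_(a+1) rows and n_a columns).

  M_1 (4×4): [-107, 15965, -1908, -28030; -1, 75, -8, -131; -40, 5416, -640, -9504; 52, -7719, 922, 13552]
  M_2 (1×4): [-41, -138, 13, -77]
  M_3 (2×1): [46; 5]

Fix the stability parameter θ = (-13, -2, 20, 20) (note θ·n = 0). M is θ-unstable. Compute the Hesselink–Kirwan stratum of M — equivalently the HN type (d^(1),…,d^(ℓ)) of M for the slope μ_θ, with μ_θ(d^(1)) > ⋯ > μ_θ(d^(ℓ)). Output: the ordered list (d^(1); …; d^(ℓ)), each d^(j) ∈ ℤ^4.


Barcode: M ≅ I[1,1], I[1,2]^2, I[1,4], I[2,2], I[4,4]. HN layers by μ_θ (3 steps, strictly decreasing):
  μ^(1)=20; μ^(2)=-2; μ^(3)=-13

((0, 0, 1, 2); (0, 4, 0, 0); (4, 0, 0, 0))


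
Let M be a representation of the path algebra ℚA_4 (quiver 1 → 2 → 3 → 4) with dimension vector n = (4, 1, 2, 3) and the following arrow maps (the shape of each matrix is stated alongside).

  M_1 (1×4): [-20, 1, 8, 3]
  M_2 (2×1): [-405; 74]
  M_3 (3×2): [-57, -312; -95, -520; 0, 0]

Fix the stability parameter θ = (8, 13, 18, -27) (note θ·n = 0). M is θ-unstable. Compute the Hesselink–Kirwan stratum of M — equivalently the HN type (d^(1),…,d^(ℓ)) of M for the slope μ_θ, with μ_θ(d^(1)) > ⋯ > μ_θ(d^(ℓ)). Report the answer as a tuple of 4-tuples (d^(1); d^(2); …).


Barcode: M ≅ I[1,1]^3, I[1,4], I[3,3], I[4,4]^2. HN layers by μ_θ (4 steps, strictly decreasing):
  μ^(1)=18; μ^(2)=8; μ^(3)=3; μ^(4)=-27

((0, 0, 1, 0); (3, 0, 0, 0); (1, 1, 1, 1); (0, 0, 0, 2))


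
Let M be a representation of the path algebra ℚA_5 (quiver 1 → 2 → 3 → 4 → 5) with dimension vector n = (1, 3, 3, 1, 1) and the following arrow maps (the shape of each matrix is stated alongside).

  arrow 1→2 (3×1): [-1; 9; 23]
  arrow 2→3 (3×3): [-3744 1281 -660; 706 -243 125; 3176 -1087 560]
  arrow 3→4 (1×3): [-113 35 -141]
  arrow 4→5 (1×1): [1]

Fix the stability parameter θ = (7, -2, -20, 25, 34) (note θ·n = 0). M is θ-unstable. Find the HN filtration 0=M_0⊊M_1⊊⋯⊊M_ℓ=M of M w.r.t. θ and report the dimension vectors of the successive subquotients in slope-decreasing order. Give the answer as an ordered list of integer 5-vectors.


Via rank(M_{q-1}∘⋯∘M_p): M ≅ I[1,3], I[2,2], I[2,5], I[3,3].
μ_θ-semistable layers: μ^(1)=34; μ^(2)=25; μ^(3)=-2; μ^(4)=-5; μ^(5)=-11; μ^(6)=-20

((0, 0, 0, 0, 1); (0, 0, 0, 1, 0); (0, 1, 0, 0, 0); (1, 1, 1, 0, 0); (0, 1, 1, 0, 0); (0, 0, 1, 0, 0))


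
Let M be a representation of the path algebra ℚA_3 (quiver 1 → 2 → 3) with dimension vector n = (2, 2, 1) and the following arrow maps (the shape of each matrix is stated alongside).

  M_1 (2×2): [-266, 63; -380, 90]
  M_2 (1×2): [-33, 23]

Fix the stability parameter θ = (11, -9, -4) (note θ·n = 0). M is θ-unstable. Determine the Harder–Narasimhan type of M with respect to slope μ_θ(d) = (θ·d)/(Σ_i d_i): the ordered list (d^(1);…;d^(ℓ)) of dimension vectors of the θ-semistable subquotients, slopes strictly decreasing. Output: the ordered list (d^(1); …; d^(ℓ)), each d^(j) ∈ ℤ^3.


Barcode: M ≅ I[1,1], I[1,3], I[2,2]. HN layers by μ_θ (3 steps, strictly decreasing):
  μ^(1)=11; μ^(2)=-2/3; μ^(3)=-9

((1, 0, 0); (1, 1, 1); (0, 1, 0))


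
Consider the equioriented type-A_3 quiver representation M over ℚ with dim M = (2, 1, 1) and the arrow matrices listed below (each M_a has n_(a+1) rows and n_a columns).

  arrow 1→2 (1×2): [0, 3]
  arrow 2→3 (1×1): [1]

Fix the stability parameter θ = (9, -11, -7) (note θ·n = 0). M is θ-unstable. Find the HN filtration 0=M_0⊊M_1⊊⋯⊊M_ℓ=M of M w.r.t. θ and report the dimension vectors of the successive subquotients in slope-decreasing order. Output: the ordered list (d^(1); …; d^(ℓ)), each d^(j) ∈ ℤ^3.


Via rank(M_{q-1}∘⋯∘M_p): M ≅ I[1,1], I[1,3].
μ_θ-semistable layers: μ^(1)=9; μ^(2)=-3

((1, 0, 0); (1, 1, 1))


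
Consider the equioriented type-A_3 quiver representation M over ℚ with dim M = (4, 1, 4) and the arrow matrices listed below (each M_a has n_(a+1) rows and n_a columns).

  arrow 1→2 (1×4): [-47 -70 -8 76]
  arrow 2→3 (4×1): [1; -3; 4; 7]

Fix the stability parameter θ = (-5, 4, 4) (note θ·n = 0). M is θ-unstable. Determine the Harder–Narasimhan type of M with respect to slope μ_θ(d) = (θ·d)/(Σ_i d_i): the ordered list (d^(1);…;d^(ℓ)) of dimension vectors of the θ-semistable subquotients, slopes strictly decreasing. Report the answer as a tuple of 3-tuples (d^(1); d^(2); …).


Interval decomposition of M: I[1,1]^3, I[1,3], I[3,3]^3.
HN type (ℓ=2): μ^(1)=4; μ^(2)=-5

((0, 1, 4); (4, 0, 0))
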